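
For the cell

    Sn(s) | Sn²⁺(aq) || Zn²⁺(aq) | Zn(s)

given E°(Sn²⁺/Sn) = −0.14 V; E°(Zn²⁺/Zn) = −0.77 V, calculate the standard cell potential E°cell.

−0.63 V

By convention the left-hand electrode in cell notation is the anode (oxidation) and the right-hand electrode is the cathode (reduction).
E°cell = E°(right) − E°(left) = −0.77 − (−0.14) = −0.63 V.
The negative sign shows that, as written, the cell would require an external voltage to drive the reaction.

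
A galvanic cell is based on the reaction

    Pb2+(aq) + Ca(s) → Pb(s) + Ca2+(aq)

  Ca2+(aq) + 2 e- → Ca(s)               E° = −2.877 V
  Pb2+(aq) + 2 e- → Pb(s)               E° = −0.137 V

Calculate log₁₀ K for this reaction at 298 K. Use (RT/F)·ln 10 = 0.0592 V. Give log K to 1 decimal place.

log K = 92.6

The Pb²⁺/Pb couple is reduced (cathode); E°cell = −0.137 − (−2.877) = +2.740 V with n = 2.
At equilibrium E = 0, so log K = nE°cell / 0.0592 = (2)(+2.740) / 0.0592 = 92.6.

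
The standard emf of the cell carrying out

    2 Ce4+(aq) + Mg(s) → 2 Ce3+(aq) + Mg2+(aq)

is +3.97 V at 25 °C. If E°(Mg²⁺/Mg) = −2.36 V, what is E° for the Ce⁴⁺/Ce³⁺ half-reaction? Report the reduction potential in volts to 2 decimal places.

In the reaction as written the Ce⁴⁺/Ce³⁺ couple is reduced (cathode) and Mg²⁺/Mg is oxidized (anode), so E°cell = E°(Ce⁴⁺/Ce³⁺) − E°(Mg²⁺/Mg).
E°(Ce⁴⁺/Ce³⁺) = E°cell + E°(anode) = +3.97 + (−2.36) = +1.61 V.

+1.61 V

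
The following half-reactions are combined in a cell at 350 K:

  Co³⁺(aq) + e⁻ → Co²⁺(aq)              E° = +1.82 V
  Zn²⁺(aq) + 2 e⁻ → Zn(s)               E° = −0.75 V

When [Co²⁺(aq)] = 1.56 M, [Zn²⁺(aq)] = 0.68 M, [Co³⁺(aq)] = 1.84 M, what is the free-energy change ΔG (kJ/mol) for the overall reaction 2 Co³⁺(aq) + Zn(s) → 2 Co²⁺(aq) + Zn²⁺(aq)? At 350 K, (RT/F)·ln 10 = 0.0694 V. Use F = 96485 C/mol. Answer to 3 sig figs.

−498 kJ/mol

With Co³⁺/Co²⁺ reduced at the cathode, E°cell = +1.82 − (−0.75) = +2.57 V and n = 2.
Here Q = ([Co²⁺(aq)]^2·[Zn²⁺(aq)]) / [Co³⁺(aq)]^2 = 0.489 (log Q = −0.311), giving E = +2.57 − (0.0694/2)·(−0.311) = +2.5808 V.
Then ΔG = −nFE = −2 × 96485 × +2.5808 J/mol = −498 kJ/mol.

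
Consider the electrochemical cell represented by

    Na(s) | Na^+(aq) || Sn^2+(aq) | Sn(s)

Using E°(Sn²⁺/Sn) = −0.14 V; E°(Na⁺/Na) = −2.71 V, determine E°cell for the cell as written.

By convention the left-hand electrode in cell notation is the anode (oxidation) and the right-hand electrode is the cathode (reduction).
E°cell = E°(right) − E°(left) = −0.14 − (−2.71) = +2.57 V.

+2.57 V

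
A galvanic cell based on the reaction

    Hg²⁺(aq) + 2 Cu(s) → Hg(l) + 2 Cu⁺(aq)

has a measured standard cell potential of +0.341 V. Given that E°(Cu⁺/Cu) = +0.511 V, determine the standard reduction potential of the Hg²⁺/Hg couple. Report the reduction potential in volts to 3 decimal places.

In the reaction as written the Hg²⁺/Hg couple is reduced (cathode) and Cu⁺/Cu is oxidized (anode), so E°cell = E°(Hg²⁺/Hg) − E°(Cu⁺/Cu).
E°(Hg²⁺/Hg) = E°cell + E°(anode) = +0.341 + (+0.511) = +0.852 V.

+0.852 V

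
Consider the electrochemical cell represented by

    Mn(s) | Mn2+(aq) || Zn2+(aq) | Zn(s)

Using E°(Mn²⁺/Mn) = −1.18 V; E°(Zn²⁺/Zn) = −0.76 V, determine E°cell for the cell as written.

+0.42 V

By convention the left-hand electrode in cell notation is the anode (oxidation) and the right-hand electrode is the cathode (reduction).
E°cell = E°(right) − E°(left) = −0.76 − (−1.18) = +0.42 V.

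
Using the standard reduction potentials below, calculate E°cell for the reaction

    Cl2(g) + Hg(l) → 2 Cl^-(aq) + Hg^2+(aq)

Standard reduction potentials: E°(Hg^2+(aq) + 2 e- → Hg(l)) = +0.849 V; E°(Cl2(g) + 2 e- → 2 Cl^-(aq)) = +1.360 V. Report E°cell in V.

+0.511 V

Cl2(g) gains electrons, so the Cl₂/Cl⁻ couple is the cathode; the Hg²⁺/Hg couple is the anode.
E°cell = E°(cathode) − E°(anode) = +1.360 − (+0.849) = +0.511 V.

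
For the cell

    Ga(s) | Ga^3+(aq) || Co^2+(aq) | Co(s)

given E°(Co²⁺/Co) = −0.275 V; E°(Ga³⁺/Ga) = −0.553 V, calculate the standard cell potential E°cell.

By convention the left-hand electrode in cell notation is the anode (oxidation) and the right-hand electrode is the cathode (reduction).
E°cell = E°(right) − E°(left) = −0.275 − (−0.553) = +0.278 V.

+0.278 V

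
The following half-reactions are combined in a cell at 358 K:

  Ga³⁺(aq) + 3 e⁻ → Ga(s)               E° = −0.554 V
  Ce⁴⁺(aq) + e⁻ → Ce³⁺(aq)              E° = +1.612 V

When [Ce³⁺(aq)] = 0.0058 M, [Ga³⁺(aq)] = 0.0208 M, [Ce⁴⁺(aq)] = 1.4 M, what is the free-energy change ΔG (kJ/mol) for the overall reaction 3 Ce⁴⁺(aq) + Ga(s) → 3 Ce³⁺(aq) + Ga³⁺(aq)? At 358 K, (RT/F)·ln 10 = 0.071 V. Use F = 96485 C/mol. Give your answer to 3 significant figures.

−687 kJ/mol

The standard cell potential is +1.612 − (−0.554) = +2.166 V, with n = 3 electrons in the balanced equation.
Q = ([Ce³⁺(aq)]^3·[Ga³⁺(aq)]) / [Ce⁴⁺(aq)]^3 = 1.48×10^−9, so log Q = −8.830 and E = +2.166 − (0.071/3)(−8.830) = +2.3750 V.
Then ΔG = −nFE = −3 × 96485 × +2.3750 J/mol = −687 kJ/mol.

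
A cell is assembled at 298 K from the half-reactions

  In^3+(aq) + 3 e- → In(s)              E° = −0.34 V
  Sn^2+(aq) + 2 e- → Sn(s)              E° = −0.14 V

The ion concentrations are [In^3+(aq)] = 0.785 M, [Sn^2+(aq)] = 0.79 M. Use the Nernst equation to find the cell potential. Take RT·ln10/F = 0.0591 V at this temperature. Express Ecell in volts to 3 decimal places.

+0.199 V

Sn²⁺/Sn is reduced (cathode, E° = −0.14 V) and In³⁺/In is oxidized (anode).
E°cell = −0.14 − (−0.34) = +0.20 V, with n = 6 electrons transferred.
Balancing gives 3 Sn^2+(aq) + 2 In(s) → 3 Sn(s) + 2 In^3+(aq); hence Q = [In^3+(aq)]^2 / [Sn^2+(aq)]^3 = 1.25 (log Q = 0.097).
By the Nernst equation, E = +0.20 − (0.0591/6)·(0.097) = +0.199 V.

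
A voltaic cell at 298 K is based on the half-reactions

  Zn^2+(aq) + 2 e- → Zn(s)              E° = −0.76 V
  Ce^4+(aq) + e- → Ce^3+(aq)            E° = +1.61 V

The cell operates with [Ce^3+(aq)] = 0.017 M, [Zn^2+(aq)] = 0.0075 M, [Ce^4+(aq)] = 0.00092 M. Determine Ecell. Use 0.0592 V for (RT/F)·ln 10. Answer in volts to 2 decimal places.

Ce⁴⁺/Ce³⁺ is reduced (cathode, E° = +1.61 V) and Zn²⁺/Zn is oxidized (anode).
The standard potential is +1.61 − (−0.76) = +2.37 V and the balanced reaction transfers n = 2 electrons.
Balancing gives 2 Ce^4+(aq) + Zn(s) → 2 Ce^3+(aq) + Zn^2+(aq); hence Q = ([Ce^3+(aq)]^2·[Zn^2+(aq)]) / [Ce^4+(aq)]^2 = 2.56 (log Q = 0.408).
E = E° − (0.0592/n)·log Q = +2.37 − (0.0592/2)(0.408) = +2.36 V.

+2.36 V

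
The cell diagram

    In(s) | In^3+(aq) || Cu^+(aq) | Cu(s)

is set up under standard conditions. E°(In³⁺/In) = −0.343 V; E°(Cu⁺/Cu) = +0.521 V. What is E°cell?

By convention the left-hand electrode in cell notation is the anode (oxidation) and the right-hand electrode is the cathode (reduction).
E°cell = E°(right) − E°(left) = +0.521 − (−0.343) = +0.864 V.

+0.864 V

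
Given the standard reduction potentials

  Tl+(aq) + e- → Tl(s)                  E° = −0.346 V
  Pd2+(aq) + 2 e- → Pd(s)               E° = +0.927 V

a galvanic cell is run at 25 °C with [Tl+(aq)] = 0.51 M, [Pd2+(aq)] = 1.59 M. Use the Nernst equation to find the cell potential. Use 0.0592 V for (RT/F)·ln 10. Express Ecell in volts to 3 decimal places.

Since E°(Pd²⁺/Pd) > E°(Tl⁺/Tl), Pd²⁺/Pd serves as the cathode.
E°cell = E°cat − E°an = +0.927 − (−0.346) = +1.273 V; n = 2.
For the overall reaction Pd2+(aq) + 2 Tl(s) → Pd(s) + 2 Tl+(aq), Q = [Tl+(aq)]^2 / [Pd2+(aq)] = 0.164, giving log Q = −0.786.
By the Nernst equation, E = +1.273 − (0.0592/2)·(−0.786) = +1.296 V.

+1.296 V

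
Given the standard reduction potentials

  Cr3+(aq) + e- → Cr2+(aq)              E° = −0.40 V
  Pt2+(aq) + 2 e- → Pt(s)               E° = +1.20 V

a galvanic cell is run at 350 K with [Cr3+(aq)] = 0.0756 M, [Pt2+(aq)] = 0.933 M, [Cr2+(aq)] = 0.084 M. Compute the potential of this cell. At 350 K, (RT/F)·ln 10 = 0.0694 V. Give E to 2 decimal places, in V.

+1.60 V

Since E°(Pt²⁺/Pt) > E°(Cr³⁺/Cr²⁺), Pt²⁺/Pt serves as the cathode.
E°cell = E°cat − E°an = +1.20 − (−0.40) = +1.60 V; n = 2.
The balanced reaction is Pt2+(aq) + 2 Cr2+(aq) → Pt(s) + 2 Cr3+(aq), so Q = [Cr3+(aq)]^2 / ([Pt2+(aq)]·[Cr2+(aq)]^2) = 0.868 and log Q = −0.061.
By the Nernst equation, E = +1.60 − (0.0694/2)·(−0.061) = +1.60 V.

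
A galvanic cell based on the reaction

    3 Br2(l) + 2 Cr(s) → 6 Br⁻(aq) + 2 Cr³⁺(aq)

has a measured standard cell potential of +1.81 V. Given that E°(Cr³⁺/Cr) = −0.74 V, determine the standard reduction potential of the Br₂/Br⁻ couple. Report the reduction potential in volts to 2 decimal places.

+1.07 V

In the reaction as written the Br₂/Br⁻ couple is reduced (cathode) and Cr³⁺/Cr is oxidized (anode), so E°cell = E°(Br₂/Br⁻) − E°(Cr³⁺/Cr).
E°(Br₂/Br⁻) = E°cell + E°(anode) = +1.81 + (−0.74) = +1.07 V.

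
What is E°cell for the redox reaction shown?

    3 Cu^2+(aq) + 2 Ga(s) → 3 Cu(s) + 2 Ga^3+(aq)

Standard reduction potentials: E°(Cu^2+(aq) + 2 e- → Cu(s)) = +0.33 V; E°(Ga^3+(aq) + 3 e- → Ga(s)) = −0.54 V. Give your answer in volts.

+0.87 V

In the reaction as written, Cu^2+(aq) is reduced (cathode) and Ga^3+(aq) is produced by oxidation at the anode.
E°cell = E°(cathode) − E°(anode) = +0.33 − (−0.54) = +0.87 V.
The positive value indicates the reaction is spontaneous as written.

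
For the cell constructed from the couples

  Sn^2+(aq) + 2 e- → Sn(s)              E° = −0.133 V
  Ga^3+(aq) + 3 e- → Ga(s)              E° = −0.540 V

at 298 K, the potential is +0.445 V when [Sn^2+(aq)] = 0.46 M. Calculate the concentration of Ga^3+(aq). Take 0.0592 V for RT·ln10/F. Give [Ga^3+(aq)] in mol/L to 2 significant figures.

0.0037 M

With Sn²⁺/Sn at the cathode and Ga³⁺/Ga at the anode, E°cell = −0.133 − (−0.540) = +0.407 V (n = 6).
Rearranging E = E° − (0.0592/n)·log Q gives log Q = 6(+0.407 − (+0.445))/0.0592 = −3.851.
For 3 Sn^2+(aq) + 2 Ga(s) → 3 Sn(s) + 2 Ga^3+(aq), the reaction quotient is Q = [Ga^3+(aq)]^2 / [Sn^2+(aq)]^3.
Substituting the known concentrations and solving, log [Ga^3+(aq)] = −2.431 and [Ga^3+(aq)] = 0.0037 M.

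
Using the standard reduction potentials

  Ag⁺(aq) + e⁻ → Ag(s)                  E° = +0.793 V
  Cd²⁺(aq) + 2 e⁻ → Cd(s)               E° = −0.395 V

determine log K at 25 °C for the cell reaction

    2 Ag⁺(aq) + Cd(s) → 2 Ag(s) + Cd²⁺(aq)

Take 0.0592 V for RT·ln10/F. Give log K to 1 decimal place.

The Ag⁺/Ag couple is reduced (cathode); E°cell = +0.793 − (−0.395) = +1.188 V with n = 2.
At equilibrium E = 0, so log K = nE°cell / 0.0592 = (2)(+1.188) / 0.0592 = 40.1.

log K = 40.1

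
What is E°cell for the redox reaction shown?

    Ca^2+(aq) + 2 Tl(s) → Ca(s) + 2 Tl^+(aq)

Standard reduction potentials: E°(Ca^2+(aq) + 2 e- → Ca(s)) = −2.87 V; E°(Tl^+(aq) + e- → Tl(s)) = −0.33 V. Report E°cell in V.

−2.54 V

In the reaction as written, Ca^2+(aq) is reduced (cathode) and Tl^+(aq) is produced by oxidation at the anode.
E°cell = E°(cathode) − E°(anode) = −2.87 − (−0.33) = −2.54 V.
The negative E°cell means the reaction is non-spontaneous in the direction written.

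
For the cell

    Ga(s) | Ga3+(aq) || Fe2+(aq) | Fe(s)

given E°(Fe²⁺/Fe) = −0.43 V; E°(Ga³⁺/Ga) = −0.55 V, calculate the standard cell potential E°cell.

By convention the left-hand electrode in cell notation is the anode (oxidation) and the right-hand electrode is the cathode (reduction).
E°cell = E°(right) − E°(left) = −0.43 − (−0.55) = +0.12 V.

+0.12 V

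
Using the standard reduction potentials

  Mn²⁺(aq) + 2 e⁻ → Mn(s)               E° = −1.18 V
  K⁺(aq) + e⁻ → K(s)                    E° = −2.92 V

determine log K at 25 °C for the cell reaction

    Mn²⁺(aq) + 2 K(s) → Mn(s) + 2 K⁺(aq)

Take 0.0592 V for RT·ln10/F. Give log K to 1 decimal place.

log K = 58.8

The Mn²⁺/Mn couple is reduced (cathode); E°cell = −1.18 − (−2.92) = +1.74 V with n = 2.
At equilibrium E = 0, so log K = nE°cell / 0.0592 = (2)(+1.74) / 0.0592 = 58.8.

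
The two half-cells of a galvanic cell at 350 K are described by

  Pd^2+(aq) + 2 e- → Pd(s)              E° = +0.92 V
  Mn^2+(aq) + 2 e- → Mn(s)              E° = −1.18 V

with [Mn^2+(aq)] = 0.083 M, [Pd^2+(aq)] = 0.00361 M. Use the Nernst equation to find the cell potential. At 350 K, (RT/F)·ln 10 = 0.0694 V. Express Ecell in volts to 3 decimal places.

+2.053 V

Pd²⁺/Pd is reduced (cathode, E° = +0.92 V) and Mn²⁺/Mn is oxidized (anode).
The standard potential is +0.92 − (−1.18) = +2.10 V and the balanced reaction transfers n = 2 electrons.
Balancing gives Pd^2+(aq) + Mn(s) → Pd(s) + Mn^2+(aq); hence Q = [Mn^2+(aq)] / [Pd^2+(aq)] = 23 (log Q = 1.362).
Applying E = E° − (RT ln10/nF)·log Q gives +2.10 − (0.0694/2)(1.362) = +2.053 V.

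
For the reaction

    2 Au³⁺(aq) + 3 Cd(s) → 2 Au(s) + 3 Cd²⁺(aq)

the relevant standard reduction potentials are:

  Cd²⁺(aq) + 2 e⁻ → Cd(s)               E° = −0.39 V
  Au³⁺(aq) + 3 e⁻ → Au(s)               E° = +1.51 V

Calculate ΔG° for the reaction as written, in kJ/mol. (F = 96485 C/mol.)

In the reaction as written Au³⁺(aq) is reduced, so the Au³⁺/Au couple is the cathode and Cd²⁺/Cd is the anode.
E°cell = +1.51 − (−0.39) = +1.90 V; balancing electrons gives n = 6.
ΔG° = −nFE°cell = −(6)(96485)(+1.90) J/mol = −1100 kJ/mol.

−1100 kJ/mol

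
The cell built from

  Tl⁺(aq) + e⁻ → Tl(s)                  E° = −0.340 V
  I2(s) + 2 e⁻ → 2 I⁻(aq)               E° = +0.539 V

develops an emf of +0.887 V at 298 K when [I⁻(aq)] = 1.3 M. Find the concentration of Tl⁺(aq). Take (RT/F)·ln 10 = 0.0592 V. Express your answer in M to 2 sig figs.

0.56 M

With I₂/I⁻ at the cathode and Tl⁺/Tl at the anode, E°cell = +0.539 − (−0.340) = +0.879 V (n = 2).
From the Nernst equation, log Q = n(E° − E)/0.0592 = 2·(+0.879 − (+0.887))/0.0592 = −0.270.
Balancing electrons gives I2(s) + 2 Tl(s) → 2 I⁻(aq) + 2 Tl⁺(aq); thus Q = [I⁻(aq)]^2·[Tl⁺(aq)]^2.
Solving for the unknown gives log [Tl⁺(aq)] = −0.249, so [Tl⁺(aq)] ≈ 0.56 M.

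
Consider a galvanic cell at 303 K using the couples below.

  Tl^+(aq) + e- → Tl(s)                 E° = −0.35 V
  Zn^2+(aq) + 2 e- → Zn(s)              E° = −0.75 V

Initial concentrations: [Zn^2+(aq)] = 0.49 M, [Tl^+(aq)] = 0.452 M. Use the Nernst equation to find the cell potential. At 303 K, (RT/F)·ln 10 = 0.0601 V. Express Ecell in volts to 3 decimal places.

+0.389 V

Since E°(Tl⁺/Tl) > E°(Zn²⁺/Zn), Tl⁺/Tl serves as the cathode.
The standard potential is −0.35 − (−0.75) = +0.40 V and the balanced reaction transfers n = 2 electrons.
Balancing gives 2 Tl^+(aq) + Zn(s) → 2 Tl(s) + Zn^2+(aq); hence Q = [Zn^2+(aq)] / [Tl^+(aq)]^2 = 2.4 (log Q = 0.380).
E = E° − (0.0601/n)·log Q = +0.40 − (0.0601/2)(0.380) = +0.389 V.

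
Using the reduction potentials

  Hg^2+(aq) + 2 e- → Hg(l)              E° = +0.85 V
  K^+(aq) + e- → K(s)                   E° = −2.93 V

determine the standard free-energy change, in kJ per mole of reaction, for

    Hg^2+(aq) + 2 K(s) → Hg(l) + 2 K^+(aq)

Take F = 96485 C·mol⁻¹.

−729 kJ/mol

In the reaction as written Hg^2+(aq) is reduced, so the Hg²⁺/Hg couple is the cathode and K⁺/K is the anode.
E°cell = +0.85 − (−2.93) = +3.78 V; balancing electrons gives n = 2.
ΔG° = −nFE°cell = −(2)(96485)(+3.78) J/mol = −729 kJ/mol.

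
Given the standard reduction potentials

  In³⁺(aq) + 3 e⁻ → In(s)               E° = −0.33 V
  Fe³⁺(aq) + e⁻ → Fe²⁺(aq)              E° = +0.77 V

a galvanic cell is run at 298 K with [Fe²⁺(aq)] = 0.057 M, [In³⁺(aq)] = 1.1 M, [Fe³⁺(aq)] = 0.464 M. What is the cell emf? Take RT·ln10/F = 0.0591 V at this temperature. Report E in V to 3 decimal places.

Since E°(Fe³⁺/Fe²⁺) > E°(In³⁺/In), Fe³⁺/Fe²⁺ serves as the cathode.
E°cell = E°cat − E°an = +0.77 − (−0.33) = +1.10 V; n = 3.
Balancing gives 3 Fe³⁺(aq) + In(s) → 3 Fe²⁺(aq) + In³⁺(aq); hence Q = ([Fe²⁺(aq)]^3·[In³⁺(aq)]) / [Fe³⁺(aq)]^3 = 0.00204 (log Q = −2.691).
By the Nernst equation, E = +1.10 − (0.0591/3)·(−2.691) = +1.153 V.

+1.153 V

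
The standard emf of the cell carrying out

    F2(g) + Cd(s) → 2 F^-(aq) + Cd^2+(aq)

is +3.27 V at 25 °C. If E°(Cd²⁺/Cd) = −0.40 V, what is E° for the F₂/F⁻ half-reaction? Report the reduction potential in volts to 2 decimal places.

+2.87 V

In the reaction as written the F₂/F⁻ couple is reduced (cathode) and Cd²⁺/Cd is oxidized (anode), so E°cell = E°(F₂/F⁻) − E°(Cd²⁺/Cd).
E°(F₂/F⁻) = E°cell + E°(anode) = +3.27 + (−0.40) = +2.87 V.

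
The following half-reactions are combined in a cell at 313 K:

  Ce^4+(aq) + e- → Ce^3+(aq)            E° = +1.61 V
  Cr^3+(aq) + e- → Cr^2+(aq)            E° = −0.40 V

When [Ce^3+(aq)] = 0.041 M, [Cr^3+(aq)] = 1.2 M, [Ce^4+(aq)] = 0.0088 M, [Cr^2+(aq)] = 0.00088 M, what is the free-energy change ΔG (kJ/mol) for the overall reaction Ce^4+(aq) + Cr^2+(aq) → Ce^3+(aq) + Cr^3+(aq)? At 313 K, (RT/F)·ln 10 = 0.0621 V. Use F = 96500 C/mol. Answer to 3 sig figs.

The standard cell potential is +1.61 − (−0.40) = +2.01 V, with n = 1 electron in the balanced equation.
Q = ([Ce^3+(aq)]·[Cr^3+(aq)]) / ([Ce^4+(aq)]·[Cr^2+(aq)]) = 6.35×10^3, so log Q = 3.803 and E = +2.01 − (0.0621/1)(3.803) = +1.7738 V.
Then ΔG = −nFE = −1 × 96500 × +1.7738 J/mol = −171 kJ/mol.

−171 kJ/mol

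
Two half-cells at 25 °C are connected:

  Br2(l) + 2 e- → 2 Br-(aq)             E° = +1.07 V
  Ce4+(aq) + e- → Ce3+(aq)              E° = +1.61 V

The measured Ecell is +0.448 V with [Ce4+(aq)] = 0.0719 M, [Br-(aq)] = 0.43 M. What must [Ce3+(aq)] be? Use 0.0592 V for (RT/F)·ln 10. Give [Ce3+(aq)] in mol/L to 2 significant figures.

1.1 M

With Ce⁴⁺/Ce³⁺ at the cathode and Br₂/Br⁻ at the anode, E°cell = +1.61 − (+1.07) = +0.54 V (n = 2).
Since E = E° − (0.0592/n)·log Q, log Q = n(E° − E)/0.0592 = 3.108.
Balancing electrons gives 2 Ce4+(aq) + 2 Br-(aq) → 2 Ce3+(aq) + Br2(l); thus Q = [Ce3+(aq)]^2 / ([Ce4+(aq)]^2·[Br-(aq)]^2).
Isolating [Ce3+(aq)] in Q = 10^{3.108} yields log [Ce3+(aq)] = 0.044, i.e. 1.1 M.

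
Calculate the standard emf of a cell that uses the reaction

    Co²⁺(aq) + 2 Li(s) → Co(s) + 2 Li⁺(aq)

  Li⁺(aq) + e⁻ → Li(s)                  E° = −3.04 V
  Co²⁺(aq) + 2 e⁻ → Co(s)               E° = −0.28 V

+2.76 V

In the reaction as written, Co²⁺(aq) is reduced (cathode) and Li⁺(aq) is produced by oxidation at the anode.
E°cell = E°(cathode) − E°(anode) = −0.28 − (−3.04) = +2.76 V.
The positive value indicates the reaction is spontaneous as written.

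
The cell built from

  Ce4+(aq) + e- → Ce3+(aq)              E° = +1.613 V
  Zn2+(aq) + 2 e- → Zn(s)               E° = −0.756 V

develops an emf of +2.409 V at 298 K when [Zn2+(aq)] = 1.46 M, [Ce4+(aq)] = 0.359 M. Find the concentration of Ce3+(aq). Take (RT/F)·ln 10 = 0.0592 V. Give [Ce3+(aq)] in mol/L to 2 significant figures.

0.063 M

With Ce⁴⁺/Ce³⁺ at the cathode and Zn²⁺/Zn at the anode, E°cell = +1.613 − (−0.756) = +2.369 V (n = 2).
Rearranging E = E° − (0.0592/n)·log Q gives log Q = 2(+2.369 − (+2.409))/0.0592 = −1.351.
Balancing electrons gives 2 Ce4+(aq) + Zn(s) → 2 Ce3+(aq) + Zn2+(aq); thus Q = ([Ce3+(aq)]^2·[Zn2+(aq)]) / [Ce4+(aq)]^2.
Isolating [Ce3+(aq)] in Q = 10^{−1.351} yields log [Ce3+(aq)] = −1.203, i.e. 0.063 M.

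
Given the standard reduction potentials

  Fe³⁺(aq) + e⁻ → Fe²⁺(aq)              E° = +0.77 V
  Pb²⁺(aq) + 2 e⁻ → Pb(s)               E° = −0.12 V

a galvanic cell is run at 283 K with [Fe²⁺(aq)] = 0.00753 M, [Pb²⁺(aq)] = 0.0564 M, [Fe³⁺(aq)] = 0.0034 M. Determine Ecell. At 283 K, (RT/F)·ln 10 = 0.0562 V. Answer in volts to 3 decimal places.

+0.906 V

Since E°(Fe³⁺/Fe²⁺) > E°(Pb²⁺/Pb), Fe³⁺/Fe²⁺ serves as the cathode.
The standard potential is +0.77 − (−0.12) = +0.89 V and the balanced reaction transfers n = 2 electrons.
The balanced reaction is 2 Fe³⁺(aq) + Pb(s) → 2 Fe²⁺(aq) + Pb²⁺(aq), so Q = ([Fe²⁺(aq)]^2·[Pb²⁺(aq)]) / [Fe³⁺(aq)]^2 = 0.277 and log Q = −0.558.
E = E° − (0.0562/n)·log Q = +0.89 − (0.0562/2)(−0.558) = +0.906 V.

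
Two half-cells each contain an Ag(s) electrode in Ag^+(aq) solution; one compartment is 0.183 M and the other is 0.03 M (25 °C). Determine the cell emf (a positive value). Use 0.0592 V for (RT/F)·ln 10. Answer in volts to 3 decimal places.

0.046 V

For a concentration cell E°cell = 0, since both electrodes use the same couple.
The compartment with the higher Ag^+(aq) concentration (0.183 M) acts as the cathode; ions are reduced there and produced at the dilute (0.03 M) anode.
With n = 1, Ecell = −(0.0592/1)·log([dilute]/[conc]) = −(0.0592/1)·log(0.03/0.183) = +0.046 V.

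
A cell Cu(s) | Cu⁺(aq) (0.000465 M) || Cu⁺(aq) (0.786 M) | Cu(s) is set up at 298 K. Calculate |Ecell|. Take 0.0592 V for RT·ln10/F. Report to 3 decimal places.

For a concentration cell E°cell = 0, since both electrodes use the same couple.
The compartment with the higher Cu⁺(aq) concentration (0.786 M) acts as the cathode; ions are reduced there and produced at the dilute (0.000465 M) anode.
With n = 1, Ecell = −(0.0592/1)·log([dilute]/[conc]) = −(0.0592/1)·log(0.000465/0.786) = +0.191 V.

0.191 V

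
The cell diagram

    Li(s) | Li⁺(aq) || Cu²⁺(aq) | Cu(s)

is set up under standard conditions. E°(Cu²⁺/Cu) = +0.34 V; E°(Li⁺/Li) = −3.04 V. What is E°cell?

+3.38 V

By convention the left-hand electrode in cell notation is the anode (oxidation) and the right-hand electrode is the cathode (reduction).
E°cell = E°(right) − E°(left) = +0.34 − (−3.04) = +3.38 V.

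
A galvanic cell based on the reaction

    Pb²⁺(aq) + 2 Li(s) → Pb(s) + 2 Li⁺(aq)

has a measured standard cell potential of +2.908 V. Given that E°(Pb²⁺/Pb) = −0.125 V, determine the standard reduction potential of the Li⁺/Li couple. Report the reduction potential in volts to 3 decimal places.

−3.033 V

In the reaction as written the Pb²⁺/Pb couple is reduced (cathode) and Li⁺/Li is oxidized (anode), so E°cell = E°(Pb²⁺/Pb) − E°(Li⁺/Li).
E°(Li⁺/Li) = E°(cathode) − E°cell = −0.125 − (+2.908) = −3.033 V.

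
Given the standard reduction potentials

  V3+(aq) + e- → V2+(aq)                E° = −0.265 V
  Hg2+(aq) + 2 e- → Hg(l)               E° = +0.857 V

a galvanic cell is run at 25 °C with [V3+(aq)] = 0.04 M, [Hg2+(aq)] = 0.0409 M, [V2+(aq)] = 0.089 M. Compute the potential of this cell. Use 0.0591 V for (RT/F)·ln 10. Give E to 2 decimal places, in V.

+1.10 V

The Hg²⁺/Hg couple has the more positive E°, so it is the cathode; V³⁺/V²⁺ is the anode.
The standard potential is +0.857 − (−0.265) = +1.122 V and the balanced reaction transfers n = 2 electrons.
For the overall reaction Hg2+(aq) + 2 V2+(aq) → Hg(l) + 2 V3+(aq), Q = [V3+(aq)]^2 / ([Hg2+(aq)]·[V2+(aq)]^2) = 4.94, giving log Q = 0.694.
Applying E = E° − (RT ln10/nF)·log Q gives +1.122 − (0.0591/2)(0.694) = +1.10 V.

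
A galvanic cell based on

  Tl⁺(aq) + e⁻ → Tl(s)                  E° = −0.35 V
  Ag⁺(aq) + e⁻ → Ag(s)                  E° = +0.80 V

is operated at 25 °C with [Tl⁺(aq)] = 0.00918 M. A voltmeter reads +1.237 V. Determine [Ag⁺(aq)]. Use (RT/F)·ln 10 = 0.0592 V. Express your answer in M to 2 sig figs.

The Ag⁺/Ag couple has the larger reduction potential, so it is the cathode: E°cell = +0.80 − (−0.35) = +1.15 V and n = 1.
From the Nernst equation, log Q = n(E° − E)/0.0592 = 1·(+1.15 − (+1.237))/0.0592 = −1.470.
The balanced reaction is Ag⁺(aq) + Tl(s) → Ag(s) + Tl⁺(aq), so Q = [Tl⁺(aq)] / [Ag⁺(aq)].
Solving for the unknown gives log [Ag⁺(aq)] = −0.567, so [Ag⁺(aq)] ≈ 0.27 M.

0.27 M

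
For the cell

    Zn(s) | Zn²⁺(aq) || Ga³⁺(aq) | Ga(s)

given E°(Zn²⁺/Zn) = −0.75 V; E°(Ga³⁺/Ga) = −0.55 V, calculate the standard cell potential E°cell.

By convention the left-hand electrode in cell notation is the anode (oxidation) and the right-hand electrode is the cathode (reduction).
E°cell = E°(right) − E°(left) = −0.55 − (−0.75) = +0.20 V.

+0.20 V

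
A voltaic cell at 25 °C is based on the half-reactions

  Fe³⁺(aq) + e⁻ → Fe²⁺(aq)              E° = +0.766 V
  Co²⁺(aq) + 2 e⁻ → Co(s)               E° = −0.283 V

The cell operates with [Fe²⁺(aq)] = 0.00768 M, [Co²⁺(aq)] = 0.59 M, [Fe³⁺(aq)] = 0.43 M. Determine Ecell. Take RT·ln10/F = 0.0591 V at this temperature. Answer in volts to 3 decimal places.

The Fe³⁺/Fe²⁺ couple has the more positive E°, so it is the cathode; Co²⁺/Co is the anode.
E°cell = E°cat − E°an = +0.766 − (−0.283) = +1.049 V; n = 2.
Balancing gives 2 Fe³⁺(aq) + Co(s) → 2 Fe²⁺(aq) + Co²⁺(aq); hence Q = ([Fe²⁺(aq)]^2·[Co²⁺(aq)]) / [Fe³⁺(aq)]^2 = 0.000188 (log Q = −3.725).
Applying E = E° − (RT ln10/nF)·log Q gives +1.049 − (0.0591/2)(−3.725) = +1.159 V.

+1.159 V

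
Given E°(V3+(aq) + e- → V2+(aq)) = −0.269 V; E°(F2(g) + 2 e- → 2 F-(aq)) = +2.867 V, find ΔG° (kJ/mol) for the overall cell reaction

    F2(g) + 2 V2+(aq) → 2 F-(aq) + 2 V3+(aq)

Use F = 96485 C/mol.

In the reaction as written F2(g) is reduced, so the F₂/F⁻ couple is the cathode and V³⁺/V²⁺ is the anode.
E°cell = +2.867 − (−0.269) = +3.136 V; balancing electrons gives n = 2.
ΔG° = −nFE°cell = −(2)(96485)(+3.136) J/mol = −605 kJ/mol.

−605 kJ/mol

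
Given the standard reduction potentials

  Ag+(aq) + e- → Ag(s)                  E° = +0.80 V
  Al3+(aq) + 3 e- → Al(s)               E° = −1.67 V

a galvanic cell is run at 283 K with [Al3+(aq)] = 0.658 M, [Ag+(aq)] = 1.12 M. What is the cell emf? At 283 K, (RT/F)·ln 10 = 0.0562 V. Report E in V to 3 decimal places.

+2.476 V

Since E°(Ag⁺/Ag) > E°(Al³⁺/Al), Ag⁺/Ag serves as the cathode.
E°cell = +0.80 − (−1.67) = +2.47 V, with n = 3 electrons transferred.
The balanced reaction is 3 Ag+(aq) + Al(s) → 3 Ag(s) + Al3+(aq), so Q = [Al3+(aq)] / [Ag+(aq)]^3 = 0.468 and log Q = −0.329.
E = E° − (0.0562/n)·log Q = +2.47 − (0.0562/3)(−0.329) = +2.476 V.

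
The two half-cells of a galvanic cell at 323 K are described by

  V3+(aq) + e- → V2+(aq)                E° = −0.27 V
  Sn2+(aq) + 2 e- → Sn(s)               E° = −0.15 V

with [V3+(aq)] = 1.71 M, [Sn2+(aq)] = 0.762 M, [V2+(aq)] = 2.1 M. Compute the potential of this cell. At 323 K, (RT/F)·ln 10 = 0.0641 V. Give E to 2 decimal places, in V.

The Sn²⁺/Sn couple has the more positive E°, so it is the cathode; V³⁺/V²⁺ is the anode.
E°cell = E°cat − E°an = −0.15 − (−0.27) = +0.12 V; n = 2.
For the overall reaction Sn2+(aq) + 2 V2+(aq) → Sn(s) + 2 V3+(aq), Q = [V3+(aq)]^2 / ([Sn2+(aq)]·[V2+(aq)]^2) = 0.87, giving log Q = −0.060.
Applying E = E° − (RT ln10/nF)·log Q gives +0.12 − (0.0641/2)(−0.060) = +0.12 V.

+0.12 V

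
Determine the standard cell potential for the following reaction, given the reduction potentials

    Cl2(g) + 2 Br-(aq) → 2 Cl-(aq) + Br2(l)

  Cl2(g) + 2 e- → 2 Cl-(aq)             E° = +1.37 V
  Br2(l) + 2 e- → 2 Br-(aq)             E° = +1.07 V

+0.30 V

In the reaction as written, Cl2(g) is reduced (cathode) and Br2(l) is produced by oxidation at the anode.
E°cell = E°(cathode) − E°(anode) = +1.37 − (+1.07) = +0.30 V.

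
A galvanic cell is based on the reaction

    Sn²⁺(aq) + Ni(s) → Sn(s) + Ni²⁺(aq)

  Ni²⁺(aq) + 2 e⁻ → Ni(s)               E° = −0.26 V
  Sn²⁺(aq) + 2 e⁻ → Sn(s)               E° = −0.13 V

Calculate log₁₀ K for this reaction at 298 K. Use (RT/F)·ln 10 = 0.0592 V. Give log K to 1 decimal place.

log K = 4.4

The Sn²⁺/Sn couple is reduced (cathode); E°cell = −0.13 − (−0.26) = +0.13 V with n = 2.
At equilibrium E = 0, so log K = nE°cell / 0.0592 = (2)(+0.13) / 0.0592 = 4.4.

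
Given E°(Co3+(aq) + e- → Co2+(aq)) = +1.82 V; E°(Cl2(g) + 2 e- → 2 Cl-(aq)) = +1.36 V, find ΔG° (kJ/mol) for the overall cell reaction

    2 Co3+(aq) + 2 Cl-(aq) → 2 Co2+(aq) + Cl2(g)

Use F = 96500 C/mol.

In the reaction as written Co3+(aq) is reduced, so the Co³⁺/Co²⁺ couple is the cathode and Cl₂/Cl⁻ is the anode.
E°cell = +1.82 − (+1.36) = +0.46 V; balancing electrons gives n = 2.
ΔG° = −nFE°cell = −(2)(96500)(+0.46) J/mol = −88.8 kJ/mol.

−88.8 kJ/mol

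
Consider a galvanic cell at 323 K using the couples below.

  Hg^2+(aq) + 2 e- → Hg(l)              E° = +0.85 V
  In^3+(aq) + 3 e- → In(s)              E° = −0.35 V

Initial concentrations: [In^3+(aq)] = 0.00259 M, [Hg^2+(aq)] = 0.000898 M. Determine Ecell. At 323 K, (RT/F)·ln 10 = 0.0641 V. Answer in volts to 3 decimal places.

Hg²⁺/Hg is reduced (cathode, E° = +0.85 V) and In³⁺/In is oxidized (anode).
E°cell = +0.85 − (−0.35) = +1.20 V, with n = 6 electrons transferred.
The balanced reaction is 3 Hg^2+(aq) + 2 In(s) → 3 Hg(l) + 2 In^3+(aq), so Q = [In^3+(aq)]^2 / [Hg^2+(aq)]^3 = 9.26×10^3 and log Q = 3.967.
E = E° − (0.0641/n)·log Q = +1.20 − (0.0641/6)(3.967) = +1.158 V.

+1.158 V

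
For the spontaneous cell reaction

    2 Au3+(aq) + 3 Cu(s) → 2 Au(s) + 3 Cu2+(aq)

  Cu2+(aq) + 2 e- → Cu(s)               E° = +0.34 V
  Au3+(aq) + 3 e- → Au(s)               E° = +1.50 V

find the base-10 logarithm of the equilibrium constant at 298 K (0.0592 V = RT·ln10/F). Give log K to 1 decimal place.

log K = 117.6

The Au³⁺/Au couple is reduced (cathode); E°cell = +1.50 − (+0.34) = +1.16 V with n = 6.
At equilibrium E = 0, so log K = nE°cell / 0.0592 = (6)(+1.16) / 0.0592 = 117.6.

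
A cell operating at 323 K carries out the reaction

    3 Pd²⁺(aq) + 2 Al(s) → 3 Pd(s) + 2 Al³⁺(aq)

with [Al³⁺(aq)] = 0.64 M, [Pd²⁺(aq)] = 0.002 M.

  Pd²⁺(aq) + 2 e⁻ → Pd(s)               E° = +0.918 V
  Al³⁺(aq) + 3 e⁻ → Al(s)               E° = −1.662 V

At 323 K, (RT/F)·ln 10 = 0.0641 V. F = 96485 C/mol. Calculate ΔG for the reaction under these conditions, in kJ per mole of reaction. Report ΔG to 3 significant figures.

−1450 kJ/mol

E°cell = +0.918 − (−1.662) = +2.580 V; the balanced reaction transfers n = 6 electrons.
Q = [Al³⁺(aq)]^2 / [Pd²⁺(aq)]^3 = 5.12×10^7, so log Q = 7.709 and E = +2.580 − (0.0641/6)(7.709) = +2.4976 V.
ΔG = −nFE = −(6)(96485)(+2.4976) J/mol = −1450 kJ/mol.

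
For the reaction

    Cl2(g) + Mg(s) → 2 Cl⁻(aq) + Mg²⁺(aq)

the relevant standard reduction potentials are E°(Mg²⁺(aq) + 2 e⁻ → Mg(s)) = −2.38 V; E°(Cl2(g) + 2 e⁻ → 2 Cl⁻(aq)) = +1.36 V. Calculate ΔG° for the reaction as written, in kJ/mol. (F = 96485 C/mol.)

In the reaction as written Cl2(g) is reduced, so the Cl₂/Cl⁻ couple is the cathode and Mg²⁺/Mg is the anode.
E°cell = +1.36 − (−2.38) = +3.74 V; balancing electrons gives n = 2.
ΔG° = −nFE°cell = −(2)(96485)(+3.74) J/mol = −722 kJ/mol.

−722 kJ/mol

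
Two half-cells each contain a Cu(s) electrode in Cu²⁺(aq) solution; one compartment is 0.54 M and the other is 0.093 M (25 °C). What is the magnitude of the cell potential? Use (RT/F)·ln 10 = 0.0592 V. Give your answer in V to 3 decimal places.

0.023 V

For a concentration cell E°cell = 0, since both electrodes use the same couple.
The compartment with the higher Cu²⁺(aq) concentration (0.54 M) acts as the cathode; ions are reduced there and produced at the dilute (0.093 M) anode.
With n = 2, Ecell = −(0.0592/2)·log([dilute]/[conc]) = −(0.0592/2)·log(0.093/0.54) = +0.023 V.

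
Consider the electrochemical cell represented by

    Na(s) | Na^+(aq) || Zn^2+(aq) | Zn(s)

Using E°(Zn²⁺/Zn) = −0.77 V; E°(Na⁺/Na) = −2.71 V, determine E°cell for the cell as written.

+1.94 V

By convention the left-hand electrode in cell notation is the anode (oxidation) and the right-hand electrode is the cathode (reduction).
E°cell = E°(right) − E°(left) = −0.77 − (−2.71) = +1.94 V.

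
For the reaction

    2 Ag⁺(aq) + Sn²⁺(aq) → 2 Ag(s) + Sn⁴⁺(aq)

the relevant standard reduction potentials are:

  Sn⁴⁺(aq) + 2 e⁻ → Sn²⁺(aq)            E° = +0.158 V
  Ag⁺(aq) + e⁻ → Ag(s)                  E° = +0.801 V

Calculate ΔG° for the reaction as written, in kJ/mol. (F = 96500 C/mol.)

In the reaction as written Ag⁺(aq) is reduced, so the Ag⁺/Ag couple is the cathode and Sn⁴⁺/Sn²⁺ is the anode.
E°cell = +0.801 − (+0.158) = +0.643 V; balancing electrons gives n = 2.
ΔG° = −nFE°cell = −(2)(96500)(+0.643) J/mol = −124 kJ/mol.

−124 kJ/mol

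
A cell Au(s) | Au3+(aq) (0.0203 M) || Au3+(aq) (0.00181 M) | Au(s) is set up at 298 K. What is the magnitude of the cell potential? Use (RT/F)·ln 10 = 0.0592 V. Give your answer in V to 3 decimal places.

For a concentration cell E°cell = 0, since both electrodes use the same couple.
The compartment with the higher Au3+(aq) concentration (0.0203 M) acts as the cathode; ions are reduced there and produced at the dilute (0.00181 M) anode.
With n = 3, Ecell = −(0.0592/3)·log([dilute]/[conc]) = −(0.0592/3)·log(0.00181/0.0203) = +0.021 V.

0.021 V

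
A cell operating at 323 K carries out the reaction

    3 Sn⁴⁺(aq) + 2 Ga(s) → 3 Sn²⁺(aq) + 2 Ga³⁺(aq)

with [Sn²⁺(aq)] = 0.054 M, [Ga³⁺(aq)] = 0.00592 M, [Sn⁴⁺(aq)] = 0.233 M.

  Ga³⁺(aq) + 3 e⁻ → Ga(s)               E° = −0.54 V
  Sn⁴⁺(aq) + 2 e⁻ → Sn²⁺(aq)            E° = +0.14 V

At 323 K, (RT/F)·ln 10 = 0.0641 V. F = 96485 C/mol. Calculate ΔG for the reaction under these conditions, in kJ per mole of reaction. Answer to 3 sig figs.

The standard cell potential is +0.14 − (−0.54) = +0.68 V, with n = 6 electrons in the balanced equation.
Q = ([Sn²⁺(aq)]^3·[Ga³⁺(aq)]^2) / [Sn⁴⁺(aq)]^3 = 4.36×10^−7, so log Q = −6.360 and E = +0.68 − (0.0641/6)(−6.360) = +0.7479 V.
Then ΔG = −nFE = −6 × 96485 × +0.7479 J/mol = −433 kJ/mol.

−433 kJ/mol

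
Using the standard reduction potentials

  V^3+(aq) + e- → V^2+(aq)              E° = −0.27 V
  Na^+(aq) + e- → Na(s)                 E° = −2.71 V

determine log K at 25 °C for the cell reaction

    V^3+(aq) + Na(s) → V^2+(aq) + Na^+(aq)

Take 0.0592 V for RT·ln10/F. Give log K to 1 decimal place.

log K = 41.2

The V³⁺/V²⁺ couple is reduced (cathode); E°cell = −0.27 − (−2.71) = +2.44 V with n = 1.
At equilibrium E = 0, so log K = nE°cell / 0.0592 = (1)(+2.44) / 0.0592 = 41.2.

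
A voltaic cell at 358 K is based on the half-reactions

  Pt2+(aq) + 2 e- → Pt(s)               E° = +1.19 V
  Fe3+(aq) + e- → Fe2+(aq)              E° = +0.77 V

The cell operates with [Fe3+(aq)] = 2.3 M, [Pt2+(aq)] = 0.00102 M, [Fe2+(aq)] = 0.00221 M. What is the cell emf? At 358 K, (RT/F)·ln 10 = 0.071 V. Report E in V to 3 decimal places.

+0.100 V

The Pt²⁺/Pt couple has the more positive E°, so it is the cathode; Fe³⁺/Fe²⁺ is the anode.
E°cell = +1.19 − (+0.77) = +0.42 V, with n = 2 electrons transferred.
For the overall reaction Pt2+(aq) + 2 Fe2+(aq) → Pt(s) + 2 Fe3+(aq), Q = [Fe3+(aq)]^2 / ([Pt2+(aq)]·[Fe2+(aq)]^2) = 1.06×10^9, giving log Q = 9.026.
E = E° − (0.071/n)·log Q = +0.42 − (0.071/2)(9.026) = +0.100 V.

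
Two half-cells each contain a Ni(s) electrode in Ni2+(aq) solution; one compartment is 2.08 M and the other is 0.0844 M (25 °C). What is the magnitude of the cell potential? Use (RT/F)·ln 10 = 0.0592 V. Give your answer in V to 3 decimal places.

For a concentration cell E°cell = 0, since both electrodes use the same couple.
The compartment with the higher Ni2+(aq) concentration (2.08 M) acts as the cathode; ions are reduced there and produced at the dilute (0.0844 M) anode.
With n = 2, Ecell = −(0.0592/2)·log([dilute]/[conc]) = −(0.0592/2)·log(0.0844/2.08) = +0.041 V.

0.041 V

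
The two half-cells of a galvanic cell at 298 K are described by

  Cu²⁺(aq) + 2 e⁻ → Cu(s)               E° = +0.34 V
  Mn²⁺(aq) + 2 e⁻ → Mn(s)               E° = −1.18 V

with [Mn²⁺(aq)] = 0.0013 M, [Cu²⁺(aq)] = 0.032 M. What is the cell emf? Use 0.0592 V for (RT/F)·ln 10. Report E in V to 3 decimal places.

Cu²⁺/Cu is reduced (cathode, E° = +0.34 V) and Mn²⁺/Mn is oxidized (anode).
E°cell = E°cat − E°an = +0.34 − (−1.18) = +1.52 V; n = 2.
For the overall reaction Cu²⁺(aq) + Mn(s) → Cu(s) + Mn²⁺(aq), Q = [Mn²⁺(aq)] / [Cu²⁺(aq)] = 0.0406, giving log Q = −1.391.
By the Nernst equation, E = +1.52 − (0.0592/2)·(−1.391) = +1.561 V.

+1.561 V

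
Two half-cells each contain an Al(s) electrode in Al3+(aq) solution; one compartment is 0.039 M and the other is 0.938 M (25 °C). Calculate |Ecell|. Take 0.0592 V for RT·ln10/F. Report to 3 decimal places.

0.027 V

For a concentration cell E°cell = 0, since both electrodes use the same couple.
The compartment with the higher Al3+(aq) concentration (0.938 M) acts as the cathode; ions are reduced there and produced at the dilute (0.039 M) anode.
With n = 3, Ecell = −(0.0592/3)·log([dilute]/[conc]) = −(0.0592/3)·log(0.039/0.938) = +0.027 V.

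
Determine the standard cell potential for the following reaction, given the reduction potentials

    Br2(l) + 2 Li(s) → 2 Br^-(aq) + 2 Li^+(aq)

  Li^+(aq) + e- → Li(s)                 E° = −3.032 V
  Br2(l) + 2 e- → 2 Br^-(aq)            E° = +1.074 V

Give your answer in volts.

Br2(l) gains electrons, so the Br₂/Br⁻ couple is the cathode; the Li⁺/Li couple is the anode.
E°cell = E°(cathode) − E°(anode) = +1.074 − (−3.032) = +4.106 V.

+4.106 V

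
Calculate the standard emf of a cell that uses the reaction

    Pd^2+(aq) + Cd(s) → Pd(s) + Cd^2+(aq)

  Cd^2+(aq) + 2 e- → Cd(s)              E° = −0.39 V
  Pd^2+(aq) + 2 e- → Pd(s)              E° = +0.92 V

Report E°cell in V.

+1.31 V

Pd^2+(aq) gains electrons, so the Pd²⁺/Pd couple is the cathode; the Cd²⁺/Cd couple is the anode.
E°cell = E°(cathode) − E°(anode) = +0.92 − (−0.39) = +1.31 V.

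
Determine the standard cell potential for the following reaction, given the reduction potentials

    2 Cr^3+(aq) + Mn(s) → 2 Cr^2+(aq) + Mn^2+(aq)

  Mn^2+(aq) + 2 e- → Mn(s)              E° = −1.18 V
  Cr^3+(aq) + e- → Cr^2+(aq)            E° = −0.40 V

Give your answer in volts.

+0.78 V

In the reaction as written, Cr^3+(aq) is reduced (cathode) and Mn^2+(aq) is produced by oxidation at the anode.
E°cell = E°(cathode) − E°(anode) = −0.40 − (−1.18) = +0.78 V.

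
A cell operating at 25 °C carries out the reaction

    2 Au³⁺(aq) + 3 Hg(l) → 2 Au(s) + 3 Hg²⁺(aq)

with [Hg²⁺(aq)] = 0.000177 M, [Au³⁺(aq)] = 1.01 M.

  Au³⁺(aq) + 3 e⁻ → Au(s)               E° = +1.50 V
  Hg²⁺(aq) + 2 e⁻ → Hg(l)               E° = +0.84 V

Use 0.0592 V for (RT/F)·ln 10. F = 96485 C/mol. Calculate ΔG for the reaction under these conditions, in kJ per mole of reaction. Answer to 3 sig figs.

The standard cell potential is +1.50 − (+0.84) = +0.66 V, with n = 6 electrons in the balanced equation.
The reaction quotient is [Hg²⁺(aq)]^3 / [Au³⁺(aq)]^2 = 5.44×10^−12; by Nernst, E = +0.66 − (0.0592/6)(−11.265) = +0.7711 V.
Finally ΔG = −nFE = −(6)(96485 C/mol)(+0.7711 V) = −446 kJ/mol.

−446 kJ/mol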